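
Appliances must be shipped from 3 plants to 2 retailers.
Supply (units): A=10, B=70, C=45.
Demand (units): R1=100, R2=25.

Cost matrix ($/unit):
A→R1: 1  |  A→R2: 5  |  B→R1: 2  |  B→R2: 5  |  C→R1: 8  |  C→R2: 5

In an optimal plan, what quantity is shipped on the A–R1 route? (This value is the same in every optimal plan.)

Optimal shipments:
  A to R1: 10 units
  B to R1: 70 units
  C to R1: 20 units
  C to R2: 25 units
Total cost = $435.
So A→R1 carries 10 units.

10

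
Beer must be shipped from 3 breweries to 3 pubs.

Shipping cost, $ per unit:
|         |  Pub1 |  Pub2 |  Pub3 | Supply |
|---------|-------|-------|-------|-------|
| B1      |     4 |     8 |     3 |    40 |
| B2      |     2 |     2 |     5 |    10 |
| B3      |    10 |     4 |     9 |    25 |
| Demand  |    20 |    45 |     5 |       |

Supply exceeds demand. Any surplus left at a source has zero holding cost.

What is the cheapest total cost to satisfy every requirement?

A cheapest plan:
  B1->Pub1: 20 × $4 = $80
  B1->Pub2: 10 × $8 = $80
  B1->Pub3: 5 × $3 = $15
  B2->Pub2: 10 × $2 = $20
  B3->Pub2: 25 × $4 = $100
Total = 80 + 80 + 15 + 20 + 100 = $295.
(Supply check: B1 ships 35; B2 ships 10; B3 ships 25.)

295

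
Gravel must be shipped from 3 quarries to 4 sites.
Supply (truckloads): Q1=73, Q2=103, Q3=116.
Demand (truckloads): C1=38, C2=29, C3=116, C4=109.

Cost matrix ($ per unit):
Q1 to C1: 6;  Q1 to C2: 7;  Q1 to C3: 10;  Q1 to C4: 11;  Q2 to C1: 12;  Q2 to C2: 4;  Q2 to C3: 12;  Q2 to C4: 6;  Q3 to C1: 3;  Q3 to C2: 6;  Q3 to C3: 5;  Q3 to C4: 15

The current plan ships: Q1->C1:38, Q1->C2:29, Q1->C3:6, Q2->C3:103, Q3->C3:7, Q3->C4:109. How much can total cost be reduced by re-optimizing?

1702

Current plan cost = 38·6 + 29·7 + 6·10 + 103·12 + 7·5 + 109·15 = $3397.
Optimal plan:
  Q1–C1: 38 truckloads
  Q1–C2: 29 truckloads
  Q1–C4: 6 truckloads
  Q2–C4: 103 truckloads
  Q3–C3: 116 truckloads
Optimal cost = $1695.
Saving = 3397 − 1695 = $1702.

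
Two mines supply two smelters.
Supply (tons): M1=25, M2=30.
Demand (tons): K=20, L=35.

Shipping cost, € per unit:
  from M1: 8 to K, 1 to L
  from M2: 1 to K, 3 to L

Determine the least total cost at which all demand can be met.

Optimal allocation:
  M1->L: 25 × €1 = €25
  M2->K: 20 × €1 = €20
  M2->L: 10 × €3 = €30
Total = 25 + 20 + 30 = €75.

75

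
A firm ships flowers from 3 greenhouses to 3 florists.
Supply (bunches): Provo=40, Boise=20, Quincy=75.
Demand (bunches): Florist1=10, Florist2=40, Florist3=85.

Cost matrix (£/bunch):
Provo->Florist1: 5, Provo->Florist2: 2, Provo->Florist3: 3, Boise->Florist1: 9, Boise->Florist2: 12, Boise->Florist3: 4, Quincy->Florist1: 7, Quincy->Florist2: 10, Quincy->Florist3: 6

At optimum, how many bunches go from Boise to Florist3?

Solving gives:
  Provo->Florist2: 40 × £2 = £80
  Boise->Florist3: 20 × £4 = £80
  Quincy->Florist1: 10 × £7 = £70
  Quincy->Florist3: 65 × £6 = £390
Total cost = £620.
So Boise→Florist3 carries 20 bunches.

20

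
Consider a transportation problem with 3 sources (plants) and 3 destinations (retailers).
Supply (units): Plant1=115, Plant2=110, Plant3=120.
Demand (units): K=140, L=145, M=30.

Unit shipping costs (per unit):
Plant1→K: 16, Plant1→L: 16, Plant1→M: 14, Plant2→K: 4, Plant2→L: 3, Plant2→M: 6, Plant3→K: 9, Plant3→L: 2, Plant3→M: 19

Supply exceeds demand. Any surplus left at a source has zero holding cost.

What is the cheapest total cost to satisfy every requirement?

Optimal allocation:
  Plant1->K: 55 × 16 = 880
  Plant1->M: 30 × 14 = 420
  Plant2->K: 85 × 4 = 340
  Plant2->L: 25 × 3 = 75
  Plant3->L: 120 × 2 = 240
Total = 880 + 420 + 340 + 75 + 240 = 1955.

1955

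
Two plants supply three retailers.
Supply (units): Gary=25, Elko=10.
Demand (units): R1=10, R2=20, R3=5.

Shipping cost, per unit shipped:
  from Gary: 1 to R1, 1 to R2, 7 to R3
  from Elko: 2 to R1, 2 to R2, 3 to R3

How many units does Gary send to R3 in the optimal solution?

0

Solving gives:
  Gary->R1: 10 × 1 = 10
  Gary->R2: 15 × 1 = 15
  Elko->R2: 5 × 2 = 10
  Elko->R3: 5 × 3 = 15
Total cost = 50.
The route Gary→R3 is not used.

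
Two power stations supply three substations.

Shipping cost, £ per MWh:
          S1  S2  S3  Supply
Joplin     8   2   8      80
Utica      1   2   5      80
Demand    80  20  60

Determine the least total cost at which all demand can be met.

A cheapest plan:
  Joplin->S2: 20 × £2 = £40
  Joplin->S3: 60 × £8 = £480
  Utica->S1: 80 × £1 = £80
Total = 40 + 480 + 80 = £600.

600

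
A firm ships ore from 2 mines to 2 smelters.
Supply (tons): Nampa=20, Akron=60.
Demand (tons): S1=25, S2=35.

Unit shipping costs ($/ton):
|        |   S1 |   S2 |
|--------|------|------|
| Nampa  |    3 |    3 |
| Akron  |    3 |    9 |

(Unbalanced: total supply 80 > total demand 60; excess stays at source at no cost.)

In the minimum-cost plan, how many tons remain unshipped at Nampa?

Minimum-cost shipments:
  Nampa to S2: 20 × $3 = $60
  Akron to S1: 25 × $3 = $75
  Akron to S2: 15 × $9 = $135
Total cost = $270.
Nampa ships 20 of its 20, leaving 0.

0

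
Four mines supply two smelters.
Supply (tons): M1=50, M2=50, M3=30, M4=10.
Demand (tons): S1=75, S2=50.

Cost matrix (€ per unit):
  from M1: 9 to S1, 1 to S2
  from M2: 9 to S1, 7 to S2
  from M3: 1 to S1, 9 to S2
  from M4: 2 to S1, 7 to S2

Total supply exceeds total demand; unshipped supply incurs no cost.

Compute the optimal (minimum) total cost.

A cheapest plan:
  M1→S2: 50 × €1 = €50
  M2→S1: 35 × €9 = €315
  M3→S1: 30 × €1 = €30
  M4→S1: 10 × €2 = €20
Total = 50 + 315 + 30 + 20 = €415.

415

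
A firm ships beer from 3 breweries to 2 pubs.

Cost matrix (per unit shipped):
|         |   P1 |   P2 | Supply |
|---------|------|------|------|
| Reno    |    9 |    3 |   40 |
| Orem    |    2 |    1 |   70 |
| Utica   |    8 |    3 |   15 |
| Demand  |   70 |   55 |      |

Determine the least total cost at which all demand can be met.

305

One minimum-cost allocation:
  Reno to P2: 40 × 3 = 120
  Orem to P1: 70 × 2 = 140
  Utica to P2: 15 × 3 = 45
Total = 120 + 140 + 45 = 305.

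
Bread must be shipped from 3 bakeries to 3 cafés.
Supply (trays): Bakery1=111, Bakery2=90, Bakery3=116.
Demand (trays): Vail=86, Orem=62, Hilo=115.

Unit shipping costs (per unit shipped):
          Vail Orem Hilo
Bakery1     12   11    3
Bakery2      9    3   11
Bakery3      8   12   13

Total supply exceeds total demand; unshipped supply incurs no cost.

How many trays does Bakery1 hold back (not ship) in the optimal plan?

Minimum-cost shipments:
  Bakery1->Hilo: 111 × 3 = 333
  Bakery2->Orem: 62 × 3 = 186
  Bakery2->Hilo: 4 × 11 = 44
  Bakery3->Vail: 86 × 8 = 688
Total cost = 1251.
Bakery1 ships 111 of its 111, leaving 0.

0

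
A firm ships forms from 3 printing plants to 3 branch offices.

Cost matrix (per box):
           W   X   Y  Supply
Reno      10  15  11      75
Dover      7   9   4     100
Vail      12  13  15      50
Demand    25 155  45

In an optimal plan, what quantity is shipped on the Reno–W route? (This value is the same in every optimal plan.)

25

Solving gives:
  Reno–W: 25 × 10 = 250
  Reno–X: 50 × 15 = 750
  Dover–X: 55 × 9 = 495
  Dover–Y: 45 × 4 = 180
  Vail–X: 50 × 13 = 650
Total cost = 2325.
So Reno→W carries 25 boxes.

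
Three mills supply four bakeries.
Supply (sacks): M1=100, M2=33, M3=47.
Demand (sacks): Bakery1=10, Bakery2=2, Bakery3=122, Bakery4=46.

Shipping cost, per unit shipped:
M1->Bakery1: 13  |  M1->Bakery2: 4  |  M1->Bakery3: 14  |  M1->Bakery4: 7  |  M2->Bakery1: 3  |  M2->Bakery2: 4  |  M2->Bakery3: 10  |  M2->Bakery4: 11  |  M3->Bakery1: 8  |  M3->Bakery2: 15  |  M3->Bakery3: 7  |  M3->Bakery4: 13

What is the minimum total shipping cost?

Optimal allocation:
  M1 to Bakery2: 2 × 4 = 8
  M1 to Bakery3: 52 × 14 = 728
  M1 to Bakery4: 46 × 7 = 322
  M2 to Bakery1: 10 × 3 = 30
  M2 to Bakery3: 23 × 10 = 230
  M3 to Bakery3: 47 × 7 = 329
Total = 8 + 728 + 322 + 30 + 230 + 329 = 1647.
(Supply check: M1 ships 100; M2 ships 33; M3 ships 47.)

1647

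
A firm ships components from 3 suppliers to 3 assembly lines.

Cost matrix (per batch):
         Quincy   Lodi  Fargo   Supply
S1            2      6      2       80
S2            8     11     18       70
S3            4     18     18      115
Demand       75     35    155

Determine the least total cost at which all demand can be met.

An optimal shipping plan:
  S1–Fargo: 80 batches
  S2–Lodi: 35 batches
  S2–Fargo: 35 batches
  S3–Quincy: 75 batches
  S3–Fargo: 40 batches
Total cost = 2195.

2195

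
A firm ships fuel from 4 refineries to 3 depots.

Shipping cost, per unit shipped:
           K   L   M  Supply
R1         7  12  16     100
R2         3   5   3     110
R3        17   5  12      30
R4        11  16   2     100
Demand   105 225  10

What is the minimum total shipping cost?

One minimum-cost allocation:
  R1–K: 15 × 7 = 105
  R1–L: 85 × 12 = 1020
  R2–L: 110 × 5 = 550
  R3–L: 30 × 5 = 150
  R4–K: 90 × 11 = 990
  R4–M: 10 × 2 = 20
Total = 105 + 1020 + 550 + 150 + 990 + 20 = 2835.
(Supply check: R1 ships 100; R2 ships 110; R3 ships 30; R4 ships 100.)

2835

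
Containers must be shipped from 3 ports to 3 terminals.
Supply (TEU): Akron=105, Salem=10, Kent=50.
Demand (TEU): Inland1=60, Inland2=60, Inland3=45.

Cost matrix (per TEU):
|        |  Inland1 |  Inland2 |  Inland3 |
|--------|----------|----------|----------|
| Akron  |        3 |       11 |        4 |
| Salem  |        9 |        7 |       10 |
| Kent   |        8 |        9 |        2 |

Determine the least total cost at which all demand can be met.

880

One minimum-cost allocation:
  Akron–Inland1: 60 × 3 = 180
  Akron–Inland2: 45 × 11 = 495
  Salem–Inland2: 10 × 7 = 70
  Kent–Inland2: 5 × 9 = 45
  Kent–Inland3: 45 × 2 = 90
Total = 180 + 495 + 70 + 45 + 90 = 880.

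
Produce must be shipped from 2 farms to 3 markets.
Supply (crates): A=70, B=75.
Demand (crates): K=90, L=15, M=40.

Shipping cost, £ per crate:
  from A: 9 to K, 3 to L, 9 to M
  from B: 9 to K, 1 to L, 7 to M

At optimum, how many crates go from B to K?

20

The minimum-cost plan:
  A to K: 70 crates
  B to K: 20 crates
  B to L: 15 crates
  B to M: 40 crates
Total cost = £1105.
So B→K carries 20 crates.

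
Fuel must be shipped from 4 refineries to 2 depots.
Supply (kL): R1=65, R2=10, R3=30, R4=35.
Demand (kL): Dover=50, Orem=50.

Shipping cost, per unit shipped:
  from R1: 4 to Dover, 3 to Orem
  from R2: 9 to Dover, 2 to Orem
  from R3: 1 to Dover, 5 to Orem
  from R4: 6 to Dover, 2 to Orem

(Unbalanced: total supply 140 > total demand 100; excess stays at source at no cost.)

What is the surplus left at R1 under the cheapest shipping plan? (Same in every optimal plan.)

An optimal plan:
  R1->Dover: 20 × 4 = 80
  R1->Orem: 5 × 3 = 15
  R2->Orem: 10 × 2 = 20
  R3->Dover: 30 × 1 = 30
  R4->Orem: 35 × 2 = 70
Total cost = 215.
R1 ships 25 of its 65, leaving 40.

40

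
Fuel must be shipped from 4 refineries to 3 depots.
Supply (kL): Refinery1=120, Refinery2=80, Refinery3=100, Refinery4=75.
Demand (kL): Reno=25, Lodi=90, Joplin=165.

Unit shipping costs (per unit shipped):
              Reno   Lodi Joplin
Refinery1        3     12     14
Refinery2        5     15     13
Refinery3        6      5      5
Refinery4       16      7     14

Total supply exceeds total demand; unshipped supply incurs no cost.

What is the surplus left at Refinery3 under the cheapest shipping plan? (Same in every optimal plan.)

0

Minimum-cost shipments:
  Refinery1→Reno: 25 kL
  Refinery1→Lodi: 15 kL
  Refinery2→Joplin: 65 kL
  Refinery3→Joplin: 100 kL
  Refinery4→Lodi: 75 kL
Total cost = 2125.
Refinery3 ships 100 of its 100, leaving 0.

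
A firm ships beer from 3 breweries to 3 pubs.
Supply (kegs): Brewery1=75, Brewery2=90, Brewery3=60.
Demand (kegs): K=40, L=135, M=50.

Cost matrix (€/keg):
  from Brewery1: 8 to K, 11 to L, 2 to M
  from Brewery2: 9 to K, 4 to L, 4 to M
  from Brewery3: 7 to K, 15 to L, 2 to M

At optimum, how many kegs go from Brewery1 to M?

30

Solving gives:
  Brewery1 to L: 45 kegs
  Brewery1 to M: 30 kegs
  Brewery2 to L: 90 kegs
  Brewery3 to K: 40 kegs
  Brewery3 to M: 20 kegs
Total cost = €1235.
So Brewery1→M carries 30 kegs.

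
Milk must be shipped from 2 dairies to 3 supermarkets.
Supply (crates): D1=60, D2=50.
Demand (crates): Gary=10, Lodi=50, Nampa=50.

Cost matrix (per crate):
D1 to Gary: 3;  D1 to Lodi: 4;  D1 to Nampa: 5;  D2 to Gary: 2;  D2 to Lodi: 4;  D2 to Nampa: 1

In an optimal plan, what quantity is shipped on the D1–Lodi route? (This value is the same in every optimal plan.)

Optimal shipments:
  D1 to Gary: 10 × 3 = 30
  D1 to Lodi: 50 × 4 = 200
  D2 to Nampa: 50 × 1 = 50
Total cost = 280.
So D1→Lodi carries 50 crates.

50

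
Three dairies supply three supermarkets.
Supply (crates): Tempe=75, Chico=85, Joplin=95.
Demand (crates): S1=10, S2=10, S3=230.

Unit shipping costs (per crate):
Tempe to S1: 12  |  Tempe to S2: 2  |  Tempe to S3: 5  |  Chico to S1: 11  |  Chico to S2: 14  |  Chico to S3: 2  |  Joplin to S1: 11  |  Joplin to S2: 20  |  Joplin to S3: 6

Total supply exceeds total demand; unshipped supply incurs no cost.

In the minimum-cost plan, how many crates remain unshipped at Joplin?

Minimum-cost shipments:
  Tempe->S2: 10 × 2 = 20
  Tempe->S3: 65 × 5 = 325
  Chico->S3: 85 × 2 = 170
  Joplin->S1: 10 × 11 = 110
  Joplin->S3: 80 × 6 = 480
Total cost = 1105.
Joplin ships 90 of its 95, leaving 5.

5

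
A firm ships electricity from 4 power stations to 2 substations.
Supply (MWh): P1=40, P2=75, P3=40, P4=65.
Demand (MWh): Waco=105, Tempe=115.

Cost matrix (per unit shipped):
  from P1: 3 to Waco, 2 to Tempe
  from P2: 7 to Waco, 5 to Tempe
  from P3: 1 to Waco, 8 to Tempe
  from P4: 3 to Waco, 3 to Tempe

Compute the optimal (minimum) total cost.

690

Optimal allocation:
  P1 to Tempe: 40 × 2 = 80
  P2 to Tempe: 75 × 5 = 375
  P3 to Waco: 40 × 1 = 40
  P4 to Waco: 65 × 3 = 195
Total = 80 + 375 + 40 + 195 = 690.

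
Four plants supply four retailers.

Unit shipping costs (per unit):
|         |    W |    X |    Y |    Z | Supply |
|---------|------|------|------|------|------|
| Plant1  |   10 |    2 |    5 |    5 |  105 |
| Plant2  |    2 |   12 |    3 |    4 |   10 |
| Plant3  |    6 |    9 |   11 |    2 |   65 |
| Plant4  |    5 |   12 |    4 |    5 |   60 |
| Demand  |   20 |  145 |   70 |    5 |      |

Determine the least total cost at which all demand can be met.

970

Optimal allocation:
  Plant1->X: 105 units
  Plant2->Y: 10 units
  Plant3->W: 20 units
  Plant3->X: 40 units
  Plant3->Z: 5 units
  Plant4->Y: 60 units
Total cost = 970.
(Supply check: Plant1 ships 105; Plant2 ships 10; Plant3 ships 65; Plant4 ships 60.)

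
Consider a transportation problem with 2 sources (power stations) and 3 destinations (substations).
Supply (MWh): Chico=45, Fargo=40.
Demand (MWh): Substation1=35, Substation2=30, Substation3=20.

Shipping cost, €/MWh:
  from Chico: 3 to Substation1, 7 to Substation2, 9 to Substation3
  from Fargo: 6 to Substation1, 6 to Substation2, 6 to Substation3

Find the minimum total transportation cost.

415

One minimum-cost allocation:
  Chico to Substation1: 35 MWh
  Chico to Substation2: 10 MWh
  Fargo to Substation2: 20 MWh
  Fargo to Substation3: 20 MWh
Total cost = €415.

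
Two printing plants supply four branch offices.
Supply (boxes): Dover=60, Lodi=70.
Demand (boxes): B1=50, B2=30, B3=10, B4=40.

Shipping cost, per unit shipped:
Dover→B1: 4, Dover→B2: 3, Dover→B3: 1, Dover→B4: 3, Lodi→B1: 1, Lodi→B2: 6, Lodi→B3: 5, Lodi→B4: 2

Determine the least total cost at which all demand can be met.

250

An optimal shipping plan:
  Dover→B2: 30 × 3 = 90
  Dover→B3: 10 × 1 = 10
  Dover→B4: 20 × 3 = 60
  Lodi→B1: 50 × 1 = 50
  Lodi→B4: 20 × 2 = 40
Total = 90 + 10 + 60 + 50 + 40 = 250.
(Supply check: Dover ships 60; Lodi ships 70.)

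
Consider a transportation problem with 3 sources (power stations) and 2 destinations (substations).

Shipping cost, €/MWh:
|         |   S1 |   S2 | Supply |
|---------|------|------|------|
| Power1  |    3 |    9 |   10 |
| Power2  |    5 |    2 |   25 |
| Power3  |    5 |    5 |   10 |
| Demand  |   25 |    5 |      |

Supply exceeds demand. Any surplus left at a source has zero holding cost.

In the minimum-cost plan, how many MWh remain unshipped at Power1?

An optimal plan:
  Power1–S1: 10 MWh
  Power2–S1: 5 MWh
  Power2–S2: 5 MWh
  Power3–S1: 10 MWh
Total cost = €115.
Power1 ships 10 of its 10, leaving 0.

0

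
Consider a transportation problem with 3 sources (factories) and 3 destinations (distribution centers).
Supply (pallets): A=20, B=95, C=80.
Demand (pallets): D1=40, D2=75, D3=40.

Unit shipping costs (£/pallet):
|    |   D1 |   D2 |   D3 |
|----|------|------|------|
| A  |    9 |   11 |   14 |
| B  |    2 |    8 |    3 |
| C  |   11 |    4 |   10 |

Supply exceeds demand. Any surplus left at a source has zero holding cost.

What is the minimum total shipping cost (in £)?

A cheapest plan:
  B–D1: 40 × £2 = £80
  B–D3: 40 × £3 = £120
  C–D2: 75 × £4 = £300
Total = 80 + 120 + 300 = £500.

500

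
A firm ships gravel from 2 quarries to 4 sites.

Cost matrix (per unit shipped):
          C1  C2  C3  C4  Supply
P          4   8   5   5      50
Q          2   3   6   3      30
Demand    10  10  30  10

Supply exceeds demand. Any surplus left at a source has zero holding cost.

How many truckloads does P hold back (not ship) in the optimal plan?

20

Minimum-cost shipments:
  P->C3: 30 × 5 = 150
  Q->C1: 10 × 2 = 20
  Q->C2: 10 × 3 = 30
  Q->C4: 10 × 3 = 30
Total cost = 230.
P ships 30 of its 50, leaving 20.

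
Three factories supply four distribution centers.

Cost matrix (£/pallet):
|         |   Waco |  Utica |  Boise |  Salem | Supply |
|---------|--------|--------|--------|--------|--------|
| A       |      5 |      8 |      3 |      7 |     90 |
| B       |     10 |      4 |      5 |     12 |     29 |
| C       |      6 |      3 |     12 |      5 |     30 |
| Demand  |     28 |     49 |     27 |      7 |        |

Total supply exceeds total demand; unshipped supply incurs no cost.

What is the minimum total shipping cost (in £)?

One minimum-cost allocation:
  A→Waco: 28 × £5 = £140
  A→Boise: 27 × £3 = £81
  B→Utica: 26 × £4 = £104
  C→Utica: 23 × £3 = £69
  C→Salem: 7 × £5 = £35
Total = 140 + 81 + 104 + 69 + 35 = £429.

429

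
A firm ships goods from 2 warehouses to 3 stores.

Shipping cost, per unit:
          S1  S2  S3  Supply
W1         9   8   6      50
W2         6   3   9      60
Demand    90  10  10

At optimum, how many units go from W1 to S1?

40

Solving gives:
  W1–S1: 40 × 9 = 360
  W1–S3: 10 × 6 = 60
  W2–S1: 50 × 6 = 300
  W2–S2: 10 × 3 = 30
Total cost = 750.
So W1→S1 carries 40 units.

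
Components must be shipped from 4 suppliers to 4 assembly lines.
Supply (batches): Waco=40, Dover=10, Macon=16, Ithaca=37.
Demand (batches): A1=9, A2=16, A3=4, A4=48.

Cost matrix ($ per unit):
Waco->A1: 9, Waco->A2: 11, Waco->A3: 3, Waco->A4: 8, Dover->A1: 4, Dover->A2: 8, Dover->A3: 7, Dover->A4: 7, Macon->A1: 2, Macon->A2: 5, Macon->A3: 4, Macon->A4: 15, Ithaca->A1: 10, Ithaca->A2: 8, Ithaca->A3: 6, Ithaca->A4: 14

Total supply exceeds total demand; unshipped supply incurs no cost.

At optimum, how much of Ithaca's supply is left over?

26

Minimum-cost shipments:
  Waco→A3: 2 × $3 = $6
  Waco→A4: 38 × $8 = $304
  Dover→A4: 10 × $7 = $70
  Macon→A1: 9 × $2 = $18
  Macon→A2: 7 × $5 = $35
  Ithaca→A2: 9 × $8 = $72
  Ithaca→A3: 2 × $6 = $12
Total cost = $517.
Ithaca ships 11 of its 37, leaving 26.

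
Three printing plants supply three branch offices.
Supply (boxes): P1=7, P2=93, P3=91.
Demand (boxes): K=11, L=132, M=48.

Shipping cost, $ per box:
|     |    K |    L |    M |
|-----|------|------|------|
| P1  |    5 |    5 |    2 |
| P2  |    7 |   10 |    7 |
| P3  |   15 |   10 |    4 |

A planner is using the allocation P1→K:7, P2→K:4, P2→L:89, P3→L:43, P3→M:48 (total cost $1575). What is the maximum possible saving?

Current plan cost = 7·5 + 4·7 + 89·10 + 43·10 + 48·4 = $1575.
Optimal plan:
  P1 to L: 7 × $5 = $35
  P2 to K: 11 × $7 = $77
  P2 to L: 82 × $10 = $820
  P3 to L: 43 × $10 = $430
  P3 to M: 48 × $4 = $192
Optimal cost = $1554.
Saving = 1575 − 1554 = $21.

21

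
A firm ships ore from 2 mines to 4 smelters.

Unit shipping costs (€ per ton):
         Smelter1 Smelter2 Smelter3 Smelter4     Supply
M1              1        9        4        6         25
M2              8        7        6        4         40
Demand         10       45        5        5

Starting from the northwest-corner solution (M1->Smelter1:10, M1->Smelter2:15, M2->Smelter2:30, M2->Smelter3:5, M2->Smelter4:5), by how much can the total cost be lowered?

Current plan cost = 10·1 + 15·9 + 30·7 + 5·6 + 5·4 = €405.
Optimal plan:
  M1–Smelter1: 10 tons
  M1–Smelter2: 5 tons
  M1–Smelter3: 5 tons
  M1–Smelter4: 5 tons
  M2–Smelter2: 40 tons
Optimal cost = €385.
Saving = 405 − 385 = €20.

20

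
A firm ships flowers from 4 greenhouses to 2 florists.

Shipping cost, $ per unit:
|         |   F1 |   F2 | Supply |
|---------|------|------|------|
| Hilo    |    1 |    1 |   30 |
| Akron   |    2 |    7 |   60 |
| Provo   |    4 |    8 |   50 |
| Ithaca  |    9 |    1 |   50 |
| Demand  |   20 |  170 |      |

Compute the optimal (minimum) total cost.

One minimum-cost allocation:
  Hilo–F2: 30 × $1 = $30
  Akron–F1: 20 × $2 = $40
  Akron–F2: 40 × $7 = $280
  Provo–F2: 50 × $8 = $400
  Ithaca–F2: 50 × $1 = $50
Total = 30 + 40 + 280 + 400 + 50 = $800.

800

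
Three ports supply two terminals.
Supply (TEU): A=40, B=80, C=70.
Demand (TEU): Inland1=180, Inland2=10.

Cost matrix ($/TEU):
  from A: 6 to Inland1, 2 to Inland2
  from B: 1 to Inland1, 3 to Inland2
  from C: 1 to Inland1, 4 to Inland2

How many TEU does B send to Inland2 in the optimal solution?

0

Optimal shipments:
  A to Inland1: 30 TEU
  A to Inland2: 10 TEU
  B to Inland1: 80 TEU
  C to Inland1: 70 TEU
Total cost = $350.
The route B→Inland2 is not used.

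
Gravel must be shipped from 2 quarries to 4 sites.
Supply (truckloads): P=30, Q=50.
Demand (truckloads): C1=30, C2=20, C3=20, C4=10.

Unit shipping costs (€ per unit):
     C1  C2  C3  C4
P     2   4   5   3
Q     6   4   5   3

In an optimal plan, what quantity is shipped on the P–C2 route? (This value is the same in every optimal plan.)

0

The minimum-cost plan:
  P→C1: 30 × €2 = €60
  Q→C2: 20 × €4 = €80
  Q→C3: 20 × €5 = €100
  Q→C4: 10 × €3 = €30
Total cost = €270.
The route P→C2 is not used.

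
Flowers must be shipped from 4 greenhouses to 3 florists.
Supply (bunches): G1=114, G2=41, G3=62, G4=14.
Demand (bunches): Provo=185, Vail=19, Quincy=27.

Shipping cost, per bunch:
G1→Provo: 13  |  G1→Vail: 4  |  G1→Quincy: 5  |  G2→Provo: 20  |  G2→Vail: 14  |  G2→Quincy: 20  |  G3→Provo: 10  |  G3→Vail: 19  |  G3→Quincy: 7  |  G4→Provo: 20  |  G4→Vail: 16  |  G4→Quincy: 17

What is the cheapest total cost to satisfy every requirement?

A cheapest plan:
  G1→Provo: 68 × 13 = 884
  G1→Vail: 19 × 4 = 76
  G1→Quincy: 27 × 5 = 135
  G2→Provo: 41 × 20 = 820
  G3→Provo: 62 × 10 = 620
  G4→Provo: 14 × 20 = 280
Total = 884 + 76 + 135 + 820 + 620 + 280 = 2815.

2815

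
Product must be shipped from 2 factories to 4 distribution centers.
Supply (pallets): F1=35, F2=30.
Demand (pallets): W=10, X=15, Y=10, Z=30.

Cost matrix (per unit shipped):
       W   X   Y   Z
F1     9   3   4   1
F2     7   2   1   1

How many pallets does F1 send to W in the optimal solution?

Optimal shipments:
  F1 to X: 5 × 3 = 15
  F1 to Z: 30 × 1 = 30
  F2 to W: 10 × 7 = 70
  F2 to X: 10 × 2 = 20
  F2 to Y: 10 × 1 = 10
Total cost = 145.
The route F1→W is not used.

0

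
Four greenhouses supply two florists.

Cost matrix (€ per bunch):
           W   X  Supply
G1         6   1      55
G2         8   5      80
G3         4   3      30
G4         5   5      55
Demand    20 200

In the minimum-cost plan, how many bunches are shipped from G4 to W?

20

The minimum-cost plan:
  G1 to X: 55 × €1 = €55
  G2 to X: 80 × €5 = €400
  G3 to X: 30 × €3 = €90
  G4 to W: 20 × €5 = €100
  G4 to X: 35 × €5 = €175
Total cost = €820.
So G4→W carries 20 bunches.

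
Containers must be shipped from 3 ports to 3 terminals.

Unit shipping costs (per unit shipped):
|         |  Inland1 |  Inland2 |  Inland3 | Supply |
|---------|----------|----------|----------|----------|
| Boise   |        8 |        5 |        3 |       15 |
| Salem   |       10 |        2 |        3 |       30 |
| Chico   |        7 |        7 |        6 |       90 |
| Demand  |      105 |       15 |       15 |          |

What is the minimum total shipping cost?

An optimal shipping plan:
  Boise->Inland1: 15 × 8 = 120
  Salem->Inland2: 15 × 2 = 30
  Salem->Inland3: 15 × 3 = 45
  Chico->Inland1: 90 × 7 = 630
Total = 120 + 30 + 45 + 630 = 825.

825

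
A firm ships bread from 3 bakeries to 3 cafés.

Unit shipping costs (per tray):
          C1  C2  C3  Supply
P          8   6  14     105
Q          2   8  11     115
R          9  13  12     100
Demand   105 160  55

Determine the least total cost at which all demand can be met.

An optimal shipping plan:
  P→C2: 105 × 6 = 630
  Q→C1: 105 × 2 = 210
  Q→C2: 10 × 8 = 80
  R→C2: 45 × 13 = 585
  R→C3: 55 × 12 = 660
Total = 630 + 210 + 80 + 585 + 660 = 2165.
(Supply check: P ships 105; Q ships 115; R ships 100.)

2165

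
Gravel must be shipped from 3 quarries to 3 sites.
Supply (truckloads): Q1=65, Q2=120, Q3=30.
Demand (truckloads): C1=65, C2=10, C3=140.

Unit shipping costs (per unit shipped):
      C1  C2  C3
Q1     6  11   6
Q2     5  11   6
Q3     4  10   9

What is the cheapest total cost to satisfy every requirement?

1245

An optimal shipping plan:
  Q1→C2: 10 × 11 = 110
  Q1→C3: 55 × 6 = 330
  Q2→C1: 35 × 5 = 175
  Q2→C3: 85 × 6 = 510
  Q3→C1: 30 × 4 = 120
Total = 110 + 330 + 175 + 510 + 120 = 1245.
(Supply check: Q1 ships 65; Q2 ships 120; Q3 ships 30.)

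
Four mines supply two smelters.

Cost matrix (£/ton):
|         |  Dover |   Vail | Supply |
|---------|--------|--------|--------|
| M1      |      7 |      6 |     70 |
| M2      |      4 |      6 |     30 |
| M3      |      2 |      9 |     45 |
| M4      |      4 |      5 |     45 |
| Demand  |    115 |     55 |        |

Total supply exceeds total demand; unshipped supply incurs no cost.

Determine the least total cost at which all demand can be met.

695

A cheapest plan:
  M1 to Vail: 50 × £6 = £300
  M2 to Dover: 30 × £4 = £120
  M3 to Dover: 45 × £2 = £90
  M4 to Dover: 40 × £4 = £160
  M4 to Vail: 5 × £5 = £25
Total = 300 + 120 + 90 + 160 + 25 = £695.
(Supply check: M1 ships 50; M2 ships 30; M3 ships 45; M4 ships 45.)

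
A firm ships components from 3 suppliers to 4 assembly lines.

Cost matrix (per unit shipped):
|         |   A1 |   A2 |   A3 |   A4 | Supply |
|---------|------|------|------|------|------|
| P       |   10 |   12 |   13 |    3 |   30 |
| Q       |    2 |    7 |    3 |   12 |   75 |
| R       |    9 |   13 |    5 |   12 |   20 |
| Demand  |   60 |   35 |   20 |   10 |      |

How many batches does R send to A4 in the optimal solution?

The minimum-cost plan:
  P->A2: 20 × 12 = 240
  P->A4: 10 × 3 = 30
  Q->A1: 60 × 2 = 120
  Q->A2: 15 × 7 = 105
  R->A3: 20 × 5 = 100
Total cost = 595.
The route R→A4 is not used.

0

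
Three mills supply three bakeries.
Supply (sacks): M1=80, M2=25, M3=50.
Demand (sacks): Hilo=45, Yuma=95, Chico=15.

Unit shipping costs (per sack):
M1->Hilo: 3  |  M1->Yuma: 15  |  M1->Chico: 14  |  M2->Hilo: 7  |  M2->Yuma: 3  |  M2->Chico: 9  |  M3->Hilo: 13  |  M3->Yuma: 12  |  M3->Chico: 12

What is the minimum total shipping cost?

An optimal shipping plan:
  M1→Hilo: 45 sacks
  M1→Yuma: 20 sacks
  M1→Chico: 15 sacks
  M2→Yuma: 25 sacks
  M3→Yuma: 50 sacks
Total cost = 1320.
(Supply check: M1 ships 80; M2 ships 25; M3 ships 50.)

1320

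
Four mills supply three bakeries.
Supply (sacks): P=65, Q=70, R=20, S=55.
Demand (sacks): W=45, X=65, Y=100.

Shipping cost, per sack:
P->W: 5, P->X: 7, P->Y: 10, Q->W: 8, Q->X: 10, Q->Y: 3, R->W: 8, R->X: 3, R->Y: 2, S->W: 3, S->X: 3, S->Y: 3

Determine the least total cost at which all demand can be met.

Optimal allocation:
  P–W: 45 × 5 = 225
  P–X: 20 × 7 = 140
  Q–Y: 70 × 3 = 210
  R–Y: 20 × 2 = 40
  S–X: 45 × 3 = 135
  S–Y: 10 × 3 = 30
Total = 225 + 140 + 210 + 40 + 135 + 30 = 780.
(Supply check: P ships 65; Q ships 70; R ships 20; S ships 55.)

780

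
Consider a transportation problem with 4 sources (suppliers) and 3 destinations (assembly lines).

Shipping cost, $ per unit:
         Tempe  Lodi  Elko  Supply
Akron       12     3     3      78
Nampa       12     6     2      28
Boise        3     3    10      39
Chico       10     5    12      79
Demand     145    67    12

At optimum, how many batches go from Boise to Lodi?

0

The minimum-cost plan:
  Akron→Tempe: 11 × $12 = $132
  Akron→Lodi: 67 × $3 = $201
  Nampa→Tempe: 16 × $12 = $192
  Nampa→Elko: 12 × $2 = $24
  Boise→Tempe: 39 × $3 = $117
  Chico→Tempe: 79 × $10 = $790
Total cost = $1456.
The route Boise→Lodi is not used.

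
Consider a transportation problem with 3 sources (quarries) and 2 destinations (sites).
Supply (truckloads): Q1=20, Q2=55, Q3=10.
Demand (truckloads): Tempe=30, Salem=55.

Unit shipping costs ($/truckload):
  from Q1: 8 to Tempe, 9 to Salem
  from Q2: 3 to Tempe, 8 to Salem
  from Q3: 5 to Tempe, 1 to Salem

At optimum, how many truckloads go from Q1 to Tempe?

Solving gives:
  Q1 to Salem: 20 × $9 = $180
  Q2 to Tempe: 30 × $3 = $90
  Q2 to Salem: 25 × $8 = $200
  Q3 to Salem: 10 × $1 = $10
Total cost = $480.
The route Q1→Tempe is not used.

0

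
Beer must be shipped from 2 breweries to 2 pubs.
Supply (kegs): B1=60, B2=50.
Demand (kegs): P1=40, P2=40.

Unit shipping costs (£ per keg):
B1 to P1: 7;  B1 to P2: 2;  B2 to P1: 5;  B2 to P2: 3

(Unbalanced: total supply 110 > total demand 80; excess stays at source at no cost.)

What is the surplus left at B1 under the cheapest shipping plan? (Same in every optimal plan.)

20

Minimum-cost shipments:
  B1->P2: 40 × £2 = £80
  B2->P1: 40 × £5 = £200
Total cost = £280.
B1 ships 40 of its 60, leaving 20.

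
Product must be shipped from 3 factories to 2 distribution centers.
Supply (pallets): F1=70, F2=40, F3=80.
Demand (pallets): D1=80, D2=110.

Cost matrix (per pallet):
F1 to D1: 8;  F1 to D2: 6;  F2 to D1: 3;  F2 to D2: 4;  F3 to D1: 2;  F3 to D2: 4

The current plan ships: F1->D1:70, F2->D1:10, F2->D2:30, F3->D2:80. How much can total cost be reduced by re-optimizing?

290

Current plan cost = 70·8 + 10·3 + 30·4 + 80·4 = 1030.
Optimal plan:
  F1–D2: 70 pallets
  F2–D2: 40 pallets
  F3–D1: 80 pallets
Optimal cost = 740.
Saving = 1030 − 740 = 290.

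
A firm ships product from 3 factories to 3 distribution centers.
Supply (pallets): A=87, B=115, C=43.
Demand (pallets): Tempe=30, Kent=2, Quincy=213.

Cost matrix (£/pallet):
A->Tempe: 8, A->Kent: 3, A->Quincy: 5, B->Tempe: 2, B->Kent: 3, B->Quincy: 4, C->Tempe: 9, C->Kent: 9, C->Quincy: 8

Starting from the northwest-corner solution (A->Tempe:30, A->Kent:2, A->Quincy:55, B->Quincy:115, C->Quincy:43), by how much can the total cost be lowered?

Current plan cost = 30·8 + 2·3 + 55·5 + 115·4 + 43·8 = £1325.
Optimal plan:
  A to Kent: 2 × £3 = £6
  A to Quincy: 85 × £5 = £425
  B to Tempe: 30 × £2 = £60
  B to Quincy: 85 × £4 = £340
  C to Quincy: 43 × £8 = £344
Optimal cost = £1175.
Saving = 1325 − 1175 = £150.

150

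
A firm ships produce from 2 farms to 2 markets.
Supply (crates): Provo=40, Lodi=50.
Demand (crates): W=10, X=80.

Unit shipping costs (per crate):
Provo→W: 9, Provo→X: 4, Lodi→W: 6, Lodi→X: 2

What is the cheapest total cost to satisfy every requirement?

300

Optimal allocation:
  Provo–X: 40 × 4 = 160
  Lodi–W: 10 × 6 = 60
  Lodi–X: 40 × 2 = 80
Total = 160 + 60 + 80 = 300.
(Supply check: Provo ships 40; Lodi ships 50.)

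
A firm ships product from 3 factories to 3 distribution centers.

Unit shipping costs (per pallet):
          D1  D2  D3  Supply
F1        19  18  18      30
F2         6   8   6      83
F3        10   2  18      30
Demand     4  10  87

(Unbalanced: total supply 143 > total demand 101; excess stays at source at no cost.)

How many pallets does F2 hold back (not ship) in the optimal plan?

An optimal plan:
  F2->D3: 83 × 6 = 498
  F3->D1: 4 × 10 = 40
  F3->D2: 10 × 2 = 20
  F3->D3: 4 × 18 = 72
Total cost = 630.
F2 ships 83 of its 83, leaving 0.

0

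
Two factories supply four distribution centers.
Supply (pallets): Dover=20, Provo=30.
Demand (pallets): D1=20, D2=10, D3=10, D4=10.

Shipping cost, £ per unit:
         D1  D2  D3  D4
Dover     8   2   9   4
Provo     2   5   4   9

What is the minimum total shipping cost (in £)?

Optimal allocation:
  Dover to D2: 10 × £2 = £20
  Dover to D4: 10 × £4 = £40
  Provo to D1: 20 × £2 = £40
  Provo to D3: 10 × £4 = £40
Total = 20 + 40 + 40 + 40 = £140.

140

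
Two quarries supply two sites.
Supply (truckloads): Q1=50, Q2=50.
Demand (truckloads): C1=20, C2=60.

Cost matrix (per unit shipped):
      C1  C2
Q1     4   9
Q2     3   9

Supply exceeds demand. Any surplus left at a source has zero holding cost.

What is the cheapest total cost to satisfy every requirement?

600

An optimal shipping plan:
  Q1–C2: 30 × 9 = 270
  Q2–C1: 20 × 3 = 60
  Q2–C2: 30 × 9 = 270
Total = 270 + 60 + 270 = 600.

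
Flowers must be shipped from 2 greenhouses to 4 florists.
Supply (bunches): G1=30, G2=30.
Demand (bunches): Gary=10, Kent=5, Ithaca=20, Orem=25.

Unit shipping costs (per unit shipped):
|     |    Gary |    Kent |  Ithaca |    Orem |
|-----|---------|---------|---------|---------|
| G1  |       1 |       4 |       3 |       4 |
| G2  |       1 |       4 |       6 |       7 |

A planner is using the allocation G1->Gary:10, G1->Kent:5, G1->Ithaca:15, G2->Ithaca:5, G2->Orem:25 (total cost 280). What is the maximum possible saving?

45

Current plan cost = 10·1 + 5·4 + 15·3 + 5·6 + 25·7 = 280.
Optimal plan:
  G1→Ithaca: 20 bunches
  G1→Orem: 10 bunches
  G2→Gary: 10 bunches
  G2→Kent: 5 bunches
  G2→Orem: 15 bunches
Optimal cost = 235.
Saving = 280 − 235 = 45.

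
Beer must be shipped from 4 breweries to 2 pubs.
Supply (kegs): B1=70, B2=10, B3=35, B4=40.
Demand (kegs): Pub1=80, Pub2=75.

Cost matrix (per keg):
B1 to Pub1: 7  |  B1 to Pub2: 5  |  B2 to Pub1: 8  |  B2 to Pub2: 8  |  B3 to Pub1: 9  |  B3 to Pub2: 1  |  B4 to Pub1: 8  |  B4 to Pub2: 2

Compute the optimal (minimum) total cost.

685

An optimal shipping plan:
  B1 to Pub1: 70 × 7 = 490
  B2 to Pub1: 10 × 8 = 80
  B3 to Pub2: 35 × 1 = 35
  B4 to Pub2: 40 × 2 = 80
Total = 490 + 80 + 35 + 80 = 685.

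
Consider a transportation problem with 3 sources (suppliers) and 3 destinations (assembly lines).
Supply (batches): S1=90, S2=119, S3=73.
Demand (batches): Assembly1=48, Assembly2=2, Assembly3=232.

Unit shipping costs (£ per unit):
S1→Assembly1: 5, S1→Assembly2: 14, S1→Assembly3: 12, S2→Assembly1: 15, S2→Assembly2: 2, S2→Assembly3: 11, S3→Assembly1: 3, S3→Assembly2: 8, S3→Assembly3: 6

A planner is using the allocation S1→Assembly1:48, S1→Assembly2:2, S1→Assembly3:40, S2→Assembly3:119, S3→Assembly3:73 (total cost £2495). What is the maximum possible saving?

Current plan cost = 48·5 + 2·14 + 40·12 + 119·11 + 73·6 = £2495.
Optimal plan:
  S1 to Assembly1: 48 × £5 = £240
  S1 to Assembly3: 42 × £12 = £504
  S2 to Assembly2: 2 × £2 = £4
  S2 to Assembly3: 117 × £11 = £1287
  S3 to Assembly3: 73 × £6 = £438
Optimal cost = £2473.
Saving = 2495 − 2473 = £22.

22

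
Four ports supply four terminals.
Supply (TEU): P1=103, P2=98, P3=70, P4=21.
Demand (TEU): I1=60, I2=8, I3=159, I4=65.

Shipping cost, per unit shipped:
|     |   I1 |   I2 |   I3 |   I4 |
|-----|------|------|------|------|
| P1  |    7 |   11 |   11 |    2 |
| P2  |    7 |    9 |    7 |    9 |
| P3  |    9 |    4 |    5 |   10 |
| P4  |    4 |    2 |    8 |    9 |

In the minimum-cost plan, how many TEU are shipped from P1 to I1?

Solving gives:
  P1->I1: 38 × 7 = 266
  P1->I4: 65 × 2 = 130
  P2->I1: 9 × 7 = 63
  P2->I3: 89 × 7 = 623
  P3->I3: 70 × 5 = 350
  P4->I1: 13 × 4 = 52
  P4->I2: 8 × 2 = 16
Total cost = 1500.
So P1→I1 carries 38 TEU.

38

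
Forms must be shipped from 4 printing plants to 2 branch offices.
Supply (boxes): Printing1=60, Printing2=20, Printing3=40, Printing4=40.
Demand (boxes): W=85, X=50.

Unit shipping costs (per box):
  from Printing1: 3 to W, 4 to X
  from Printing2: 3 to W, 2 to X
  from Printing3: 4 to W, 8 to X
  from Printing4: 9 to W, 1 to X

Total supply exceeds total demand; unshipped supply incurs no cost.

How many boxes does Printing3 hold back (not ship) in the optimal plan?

Minimum-cost shipments:
  Printing1 to W: 60 × 3 = 180
  Printing2 to W: 10 × 3 = 30
  Printing2 to X: 10 × 2 = 20
  Printing3 to W: 15 × 4 = 60
  Printing4 to X: 40 × 1 = 40
Total cost = 330.
Printing3 ships 15 of its 40, leaving 25.

25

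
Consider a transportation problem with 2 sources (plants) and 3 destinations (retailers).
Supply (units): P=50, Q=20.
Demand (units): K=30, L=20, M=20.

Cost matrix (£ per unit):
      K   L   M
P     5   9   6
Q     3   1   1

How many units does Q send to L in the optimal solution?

The minimum-cost plan:
  P->K: 30 × £5 = £150
  P->M: 20 × £6 = £120
  Q->L: 20 × £1 = £20
Total cost = £290.
So Q→L carries 20 units.

20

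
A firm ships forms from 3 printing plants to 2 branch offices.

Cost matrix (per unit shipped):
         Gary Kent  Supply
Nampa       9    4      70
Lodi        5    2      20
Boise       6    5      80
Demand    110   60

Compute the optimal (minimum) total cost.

910

One minimum-cost allocation:
  Nampa–Gary: 10 × 9 = 90
  Nampa–Kent: 60 × 4 = 240
  Lodi–Gary: 20 × 5 = 100
  Boise–Gary: 80 × 6 = 480
Total = 90 + 240 + 100 + 480 = 910.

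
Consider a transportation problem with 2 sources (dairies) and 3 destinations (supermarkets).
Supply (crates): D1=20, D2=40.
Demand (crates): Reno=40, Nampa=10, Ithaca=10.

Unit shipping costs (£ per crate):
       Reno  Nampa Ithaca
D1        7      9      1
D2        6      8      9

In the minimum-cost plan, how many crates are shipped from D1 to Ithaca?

10

Solving gives:
  D1->Nampa: 10 × £9 = £90
  D1->Ithaca: 10 × £1 = £10
  D2->Reno: 40 × £6 = £240
Total cost = £340.
So D1→Ithaca carries 10 crates.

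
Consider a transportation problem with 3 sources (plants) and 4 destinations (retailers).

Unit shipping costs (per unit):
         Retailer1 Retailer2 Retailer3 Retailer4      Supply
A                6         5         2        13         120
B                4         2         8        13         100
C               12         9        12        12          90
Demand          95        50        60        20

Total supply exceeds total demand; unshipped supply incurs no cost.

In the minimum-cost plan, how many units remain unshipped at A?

Minimum-cost shipments:
  A to Retailer1: 45 × 6 = 270
  A to Retailer3: 60 × 2 = 120
  B to Retailer1: 50 × 4 = 200
  B to Retailer2: 50 × 2 = 100
  C to Retailer4: 20 × 12 = 240
Total cost = 930.
A ships 105 of its 120, leaving 15.

15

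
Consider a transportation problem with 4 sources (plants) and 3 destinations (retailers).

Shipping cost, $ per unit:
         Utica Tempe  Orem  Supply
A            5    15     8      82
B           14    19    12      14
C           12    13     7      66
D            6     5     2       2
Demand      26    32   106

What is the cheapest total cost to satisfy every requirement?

One minimum-cost allocation:
  A to Utica: 26 × $5 = $130
  A to Orem: 56 × $8 = $448
  B to Orem: 14 × $12 = $168
  C to Tempe: 30 × $13 = $390
  C to Orem: 36 × $7 = $252
  D to Tempe: 2 × $5 = $10
Total = 130 + 448 + 168 + 390 + 252 + 10 = $1398.
(Supply check: A ships 82; B ships 14; C ships 66; D ships 2.)

1398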